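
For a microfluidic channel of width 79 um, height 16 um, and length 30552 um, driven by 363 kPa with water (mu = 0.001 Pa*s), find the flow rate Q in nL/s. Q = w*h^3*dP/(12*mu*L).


Step 1: Convert all dimensions to SI (meters).
w = 79e-6 m, h = 16e-6 m, L = 30552e-6 m, dP = 363e3 Pa
Step 2: Q = w * h^3 * dP / (12 * mu * L)
Q = 79e-6 * (16e-6)^3 * 363e3 / (12 * 0.001 * 30552e-6) = 3.2038544e-10 m^3/s
Step 3: Convert Q from m^3/s to nL/s (1 m^3 = 1e12 nL, so multiply by 1e12).
Q = 320.385 nL/s


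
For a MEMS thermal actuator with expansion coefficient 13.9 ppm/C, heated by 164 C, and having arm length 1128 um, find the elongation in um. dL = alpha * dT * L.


Step 1: Convert CTE: alpha = 13.9 ppm/C = 13.9e-6 /C
Step 2: dL = 13.9e-6 * 164 * 1128
dL = 2.5714 um


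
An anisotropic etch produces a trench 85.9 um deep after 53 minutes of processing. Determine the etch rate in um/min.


Step 1: Etch rate = depth / time
Step 2: rate = 85.9 / 53
rate = 1.621 um/min


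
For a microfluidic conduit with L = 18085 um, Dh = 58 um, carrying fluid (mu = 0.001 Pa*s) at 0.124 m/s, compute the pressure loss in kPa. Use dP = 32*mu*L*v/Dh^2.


Step 1: Convert to SI: L = 18085e-6 m, Dh = 58e-6 m
Step 2: dP = 32 * 0.001 * 18085e-6 * 0.124 / (58e-6)^2
Step 3: dP = 21332.13 Pa
Step 4: Convert to kPa: dP = 21.33 kPa


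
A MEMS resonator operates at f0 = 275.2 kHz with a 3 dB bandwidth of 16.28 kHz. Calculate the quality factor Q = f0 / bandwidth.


Step 1: Q = f0 / bandwidth
Step 2: Q = 275.2 / 16.28
Q = 16.9


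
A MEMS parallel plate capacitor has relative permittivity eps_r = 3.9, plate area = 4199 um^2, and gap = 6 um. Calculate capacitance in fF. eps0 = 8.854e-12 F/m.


Step 1: Convert area to m^2: A = 4199e-12 m^2
Step 2: Convert gap to m: d = 6e-6 m
Step 3: C = eps0 * eps_r * A / d
C = 8.854e-12 * 3.9 * 4199e-12 / 6e-6
Step 4: Convert to fF (multiply by 1e15).
C = 24.17 fF


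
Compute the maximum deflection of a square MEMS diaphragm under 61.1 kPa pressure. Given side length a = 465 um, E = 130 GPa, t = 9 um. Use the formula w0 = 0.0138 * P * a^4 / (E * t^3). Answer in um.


Step 1: Convert pressure to compatible units (E is in GPa, so P in GPa).
P = 61.1 kPa = 61.1e-6 GPa
Step 2: Compute numerator: 0.0138 * P * a^4.
a^4 = 465^4 = 46753250625
numerator = 0.0138 * 61.1e-6 * 46753250625 = 3.9421e+04
Step 3: Compute denominator: E * t^3 = 130 * 9^3 = 94770
Step 4: w0 = numerator / denominator = 3.9421e+04 / 94770 = 0.416 um


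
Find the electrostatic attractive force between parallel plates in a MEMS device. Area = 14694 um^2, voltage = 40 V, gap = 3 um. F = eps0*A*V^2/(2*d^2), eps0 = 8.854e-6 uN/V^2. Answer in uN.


Step 1: Identify parameters.
eps0 = 8.854e-6 uN/V^2, A = 14694 um^2, V = 40 V, d = 3 um
Step 2: Compute V^2 = 40^2 = 1600
Step 3: Compute d^2 = 3^2 = 9
Step 4: F = 0.5 * 8.854e-6 * 14694 * 1600 / 9
F = 11.565 uN


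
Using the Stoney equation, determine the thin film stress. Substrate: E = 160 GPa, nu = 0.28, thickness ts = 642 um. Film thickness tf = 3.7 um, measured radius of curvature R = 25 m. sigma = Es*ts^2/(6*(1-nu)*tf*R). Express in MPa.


Step 1: Compute numerator: Es * ts^2 = 160 * 642^2 = 65946240 (GPa*um^2)
Step 2: Compute denominator (R in um): 6*(1-nu)*tf*R = 6*0.72*3.7*25e6 = 399600000.0 (um^2)
Step 3: sigma (GPa) = 65946240 / 399600000.0 = 1.65031e-01 GPa
Step 4: Convert to MPa (x1000): sigma = 165.0 MPa


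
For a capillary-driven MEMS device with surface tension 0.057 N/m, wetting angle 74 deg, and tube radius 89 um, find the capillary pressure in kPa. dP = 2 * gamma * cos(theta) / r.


Step 1: cos(74 deg) = 0.2756
Step 2: Convert r to m: r = 89e-6 m
Step 3: dP = 2 * 0.057 * 0.2756 / 89e-6 = 353.0 Pa
Step 4: Convert Pa to kPa (divide by 1000).
dP = 0.35 kPa


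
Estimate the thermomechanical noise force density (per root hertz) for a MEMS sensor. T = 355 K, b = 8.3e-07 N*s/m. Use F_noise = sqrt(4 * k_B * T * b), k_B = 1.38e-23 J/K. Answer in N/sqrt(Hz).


Step 1: Compute 4 * k_B * T * b
= 4 * 1.38e-23 * 355 * 8.3e-07
= 1.6265e-26 N^2/Hz
Step 2: F_noise = sqrt(1.6265e-26)
F_noise = 1.28e-13 N/sqrt(Hz)


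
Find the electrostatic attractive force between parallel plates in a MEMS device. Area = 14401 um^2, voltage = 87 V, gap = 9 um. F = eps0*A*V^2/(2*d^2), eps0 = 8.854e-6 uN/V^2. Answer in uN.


Step 1: Identify parameters.
eps0 = 8.854e-6 uN/V^2, A = 14401 um^2, V = 87 V, d = 9 um
Step 2: Compute V^2 = 87^2 = 7569
Step 3: Compute d^2 = 9^2 = 81
Step 4: F = 0.5 * 8.854e-6 * 14401 * 7569 / 81
F = 5.957 uN


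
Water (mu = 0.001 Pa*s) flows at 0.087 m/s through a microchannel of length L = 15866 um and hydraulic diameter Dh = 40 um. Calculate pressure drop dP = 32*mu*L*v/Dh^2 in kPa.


Step 1: Convert to SI: L = 15866e-6 m, Dh = 40e-6 m
Step 2: dP = 32 * 0.001 * 15866e-6 * 0.087 / (40e-6)^2
Step 3: dP = 27606.84 Pa
Step 4: Convert to kPa: dP = 27.61 kPa


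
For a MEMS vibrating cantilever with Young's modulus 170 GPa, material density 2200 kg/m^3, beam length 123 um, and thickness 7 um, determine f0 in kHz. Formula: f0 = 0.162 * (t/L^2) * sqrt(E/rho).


Step 1: Convert units to SI.
t_SI = 7e-6 m, L_SI = 123e-6 m
Step 2: Calculate sqrt(E/rho).
sqrt(170e9 / 2200) = 8790.49 m/s
Step 3: Compute f0.
f0 = 0.162 * 7e-6 / (123e-6)^2 * 8790.49 = 658894.6 Hz = 658.89 kHz


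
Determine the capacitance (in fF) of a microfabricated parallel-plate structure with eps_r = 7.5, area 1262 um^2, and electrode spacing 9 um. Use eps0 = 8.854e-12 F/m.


Step 1: Convert area to m^2: A = 1262e-12 m^2
Step 2: Convert gap to m: d = 9e-6 m
Step 3: C = eps0 * eps_r * A / d
C = 8.854e-12 * 7.5 * 1262e-12 / 9e-6
Step 4: Convert to fF (multiply by 1e15).
C = 9.31 fF


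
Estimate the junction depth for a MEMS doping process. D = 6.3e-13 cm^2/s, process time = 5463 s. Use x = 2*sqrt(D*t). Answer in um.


Step 1: Compute D*t = 6.3e-13 * 5463 = 3.44169e-09 cm^2
Step 2: sqrt(D*t) = 5.86659e-05 cm
Step 3: x = 2 * 5.86659e-05 cm = 1.173318e-04 cm
Step 4: Convert to um (1 cm = 1e4 um): x = 1.173 um


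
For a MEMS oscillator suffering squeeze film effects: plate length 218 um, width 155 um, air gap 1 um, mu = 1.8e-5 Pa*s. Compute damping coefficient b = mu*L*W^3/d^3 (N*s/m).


Step 1: Convert to SI.
L = 218e-6 m, W = 155e-6 m, d = 1e-6 m
Step 2: W^3 = (155e-6)^3 = 3.72e-12 m^3
Step 3: d^3 = (1e-6)^3 = 1.00e-18 m^3
Step 4: b = 1.8e-5 * 218e-6 * 3.72e-12 / 1.00e-18
b = 1.46e-02 N*s/m


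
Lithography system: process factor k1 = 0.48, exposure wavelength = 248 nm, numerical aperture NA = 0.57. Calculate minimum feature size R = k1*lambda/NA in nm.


Step 1: Identify values: k1 = 0.48, lambda = 248 nm, NA = 0.57
Step 2: R = k1 * lambda / NA
R = 0.48 * 248 / 0.57
R = 208.8 nm


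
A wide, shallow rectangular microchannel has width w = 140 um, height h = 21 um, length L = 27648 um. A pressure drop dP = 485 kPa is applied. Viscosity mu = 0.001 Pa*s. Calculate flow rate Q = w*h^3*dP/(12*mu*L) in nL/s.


Step 1: Convert all dimensions to SI (meters).
w = 140e-6 m, h = 21e-6 m, L = 27648e-6 m, dP = 485e3 Pa
Step 2: Q = w * h^3 * dP / (12 * mu * L)
Q = 140e-6 * (21e-6)^3 * 485e3 / (12 * 0.001 * 27648e-6) = 1.89532064e-09 m^3/s
Step 3: Convert Q from m^3/s to nL/s (1 m^3 = 1e12 nL, so multiply by 1e12).
Q = 1895.321 nL/s


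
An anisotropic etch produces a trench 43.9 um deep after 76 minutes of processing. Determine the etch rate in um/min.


Step 1: Etch rate = depth / time
Step 2: rate = 43.9 / 76
rate = 0.578 um/min


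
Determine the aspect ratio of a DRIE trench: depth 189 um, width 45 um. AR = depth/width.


Step 1: AR = depth / width
Step 2: AR = 189 / 45
AR = 4.2


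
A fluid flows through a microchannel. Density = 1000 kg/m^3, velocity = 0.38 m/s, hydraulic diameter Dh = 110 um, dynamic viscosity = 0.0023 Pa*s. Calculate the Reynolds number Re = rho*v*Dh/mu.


Step 1: Convert Dh to meters: Dh = 110e-6 m
Step 2: Re = rho * v * Dh / mu
Re = 1000 * 0.38 * 110e-6 / 0.0023
Re = 18.174


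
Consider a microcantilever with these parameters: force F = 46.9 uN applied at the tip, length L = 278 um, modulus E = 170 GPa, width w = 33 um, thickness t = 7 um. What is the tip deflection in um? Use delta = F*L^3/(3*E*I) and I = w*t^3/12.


Step 1: Calculate the second moment of area.
I = w * t^3 / 12 = 33 * 7^3 / 12 = 943.25 um^4
Step 2: Convert E to consistent units (1 GPa = 1000 uN/um^2).
E = 170 GPa = 170000 uN/um^2
Step 3: Calculate tip deflection.
delta = F * L^3 / (3 * E * I)
delta = 46.9 * 278^3 / (3 * 170000 * 943.25)
delta = 2.0946 um


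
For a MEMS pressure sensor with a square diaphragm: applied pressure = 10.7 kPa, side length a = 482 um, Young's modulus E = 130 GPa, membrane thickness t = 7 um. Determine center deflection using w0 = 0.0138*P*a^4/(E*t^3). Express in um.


Step 1: Convert pressure to compatible units (E is in GPa, so P in GPa).
P = 10.7 kPa = 10.7e-6 GPa
Step 2: Compute numerator: 0.0138 * P * a^4.
a^4 = 482^4 = 53974440976
numerator = 0.0138 * 10.7e-6 * 53974440976 = 7.96987e+03
Step 3: Compute denominator: E * t^3 = 130 * 7^3 = 44590
Step 4: w0 = numerator / denominator = 7.96987e+03 / 44590 = 0.1787 um


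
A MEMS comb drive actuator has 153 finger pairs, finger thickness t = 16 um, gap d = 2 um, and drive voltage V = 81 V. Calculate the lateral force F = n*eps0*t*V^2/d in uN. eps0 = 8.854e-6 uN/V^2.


Step 1: Parameters: n=153, eps0=8.854e-6 uN/V^2, t=16 um, V=81 V, d=2 um
Step 2: V^2 = 6561
Step 3: F = 153 * 8.854e-6 * 16 * 6561 / 2
F = 71.103 uN


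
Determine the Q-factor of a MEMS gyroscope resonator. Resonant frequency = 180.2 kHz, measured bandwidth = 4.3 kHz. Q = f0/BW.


Step 1: Q = f0 / bandwidth
Step 2: Q = 180.2 / 4.3
Q = 41.9


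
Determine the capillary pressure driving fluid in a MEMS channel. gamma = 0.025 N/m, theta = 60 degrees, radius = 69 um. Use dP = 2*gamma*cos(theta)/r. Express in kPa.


Step 1: cos(60 deg) = 0.5
Step 2: Convert r to m: r = 69e-6 m
Step 3: dP = 2 * 0.025 * 0.5 / 69e-6 = 362.3 Pa
Step 4: Convert Pa to kPa (divide by 1000).
dP = 0.36 kPa


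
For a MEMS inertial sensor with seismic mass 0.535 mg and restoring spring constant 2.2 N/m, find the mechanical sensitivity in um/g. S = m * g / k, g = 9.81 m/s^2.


Step 1: Convert mass: m = 0.535 mg = 5.35e-07 kg
Step 2: S = m * g / k = 5.35e-07 * 9.81 / 2.2
Step 3: S = 2.39e-06 m/g
Step 4: Convert to um/g: S = 2.386 um/g


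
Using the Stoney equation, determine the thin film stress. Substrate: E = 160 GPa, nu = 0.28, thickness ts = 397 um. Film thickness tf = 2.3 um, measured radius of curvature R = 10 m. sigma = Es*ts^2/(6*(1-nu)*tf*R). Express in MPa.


Step 1: Compute numerator: Es * ts^2 = 160 * 397^2 = 25217440 (GPa*um^2)
Step 2: Compute denominator (R in um): 6*(1-nu)*tf*R = 6*0.72*2.3*10e6 = 99360000.0 (um^2)
Step 3: sigma (GPa) = 25217440 / 99360000.0 = 2.53799e-01 GPa
Step 4: Convert to MPa (x1000): sigma = 253.8 MPa


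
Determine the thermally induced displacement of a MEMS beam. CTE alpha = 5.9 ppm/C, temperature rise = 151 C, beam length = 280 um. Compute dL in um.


Step 1: Convert CTE: alpha = 5.9 ppm/C = 5.9e-6 /C
Step 2: dL = 5.9e-6 * 151 * 280
dL = 0.2495 um


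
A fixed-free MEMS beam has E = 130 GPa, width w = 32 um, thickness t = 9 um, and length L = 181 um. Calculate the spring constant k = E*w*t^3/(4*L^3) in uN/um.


Step 1: Convert E to consistent units (1 GPa = 1000 uN/um^2).
E = 130 GPa = 130000 uN/um^2
Step 2: Compute t^3 = 9^3 = 729
Step 3: Compute L^3 = 181^3 = 5929741
Step 4: k = 130000 * 32 * 729 / (4 * 5929741)
k = 127.8572 uN/um


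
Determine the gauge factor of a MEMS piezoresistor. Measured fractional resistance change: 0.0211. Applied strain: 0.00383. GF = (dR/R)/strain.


Step 1: Identify values.
dR/R = 0.0211, strain = 0.00383
Step 2: GF = (dR/R) / strain = 0.0211 / 0.00383
GF = 5.5


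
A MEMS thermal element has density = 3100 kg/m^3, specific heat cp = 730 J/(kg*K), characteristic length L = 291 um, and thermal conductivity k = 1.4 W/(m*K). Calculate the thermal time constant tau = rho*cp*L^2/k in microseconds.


Step 1: Convert L to m: L = 291e-6 m
Step 2: L^2 = (291e-6)^2 = 8.4681e-08 m^2
Step 3: tau = 3100 * 730 * 8.4681e-08 / 1.4 = 1.3688078786e-01 s
Step 4: Convert to microseconds (multiply by 1e6).
tau = 136880.788 us


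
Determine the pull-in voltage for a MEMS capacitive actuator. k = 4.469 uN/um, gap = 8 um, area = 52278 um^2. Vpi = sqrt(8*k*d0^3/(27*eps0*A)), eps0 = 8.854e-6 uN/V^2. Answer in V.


Step 1: Compute numerator: 8 * k * d0^3 = 8 * 4.469 * 8^3 = 18305.024
Step 2: Compute denominator: 27 * eps0 * A = 27 * 8.854e-6 * 52278 = 12.497474
Step 3: Vpi = sqrt(18305.024 / 12.497474)
Vpi = 38.27 V


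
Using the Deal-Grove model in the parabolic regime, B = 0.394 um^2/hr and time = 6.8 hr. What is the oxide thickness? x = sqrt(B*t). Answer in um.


Step 1: Compute B*t = 0.394 * 6.8 = 2.6792
Step 2: x = sqrt(2.6792)
x = 1.637 um


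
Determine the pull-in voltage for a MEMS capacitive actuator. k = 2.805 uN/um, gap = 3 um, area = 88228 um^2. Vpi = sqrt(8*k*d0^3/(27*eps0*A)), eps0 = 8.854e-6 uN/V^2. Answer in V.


Step 1: Compute numerator: 8 * k * d0^3 = 8 * 2.805 * 3^3 = 605.88
Step 2: Compute denominator: 27 * eps0 * A = 27 * 8.854e-6 * 88228 = 21.091609
Step 3: Vpi = sqrt(605.88 / 21.091609)
Vpi = 5.36 V


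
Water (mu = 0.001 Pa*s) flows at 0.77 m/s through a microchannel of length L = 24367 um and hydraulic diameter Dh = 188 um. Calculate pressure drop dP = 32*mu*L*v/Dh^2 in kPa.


Step 1: Convert to SI: L = 24367e-6 m, Dh = 188e-6 m
Step 2: dP = 32 * 0.001 * 24367e-6 * 0.77 / (188e-6)^2
Step 3: dP = 16987.41 Pa
Step 4: Convert to kPa: dP = 16.99 kPa


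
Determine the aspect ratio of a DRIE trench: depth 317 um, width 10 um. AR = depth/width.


Step 1: AR = depth / width
Step 2: AR = 317 / 10
AR = 31.7


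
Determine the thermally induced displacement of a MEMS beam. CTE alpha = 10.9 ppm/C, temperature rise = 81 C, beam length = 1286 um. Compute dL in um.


Step 1: Convert CTE: alpha = 10.9 ppm/C = 10.9e-6 /C
Step 2: dL = 10.9e-6 * 81 * 1286
dL = 1.1354 um


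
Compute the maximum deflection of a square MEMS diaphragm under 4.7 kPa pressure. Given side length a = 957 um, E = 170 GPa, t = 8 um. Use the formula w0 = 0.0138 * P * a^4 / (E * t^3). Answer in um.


Step 1: Convert pressure to compatible units (E is in GPa, so P in GPa).
P = 4.7 kPa = 4.7e-6 GPa
Step 2: Compute numerator: 0.0138 * P * a^4.
a^4 = 957^4 = 838779390801
numerator = 0.0138 * 4.7e-6 * 838779390801 = 5.4403e+04
Step 3: Compute denominator: E * t^3 = 170 * 8^3 = 87040
Step 4: w0 = numerator / denominator = 5.4403e+04 / 87040 = 0.625 um


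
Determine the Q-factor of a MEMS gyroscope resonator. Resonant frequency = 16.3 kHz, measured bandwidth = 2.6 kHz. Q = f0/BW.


Step 1: Q = f0 / bandwidth
Step 2: Q = 16.3 / 2.6
Q = 6.3


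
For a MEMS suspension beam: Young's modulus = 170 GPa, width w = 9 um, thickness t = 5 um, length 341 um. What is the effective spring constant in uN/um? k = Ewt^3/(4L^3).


Step 1: Convert E to consistent units (1 GPa = 1000 uN/um^2).
E = 170 GPa = 170000 uN/um^2
Step 2: Compute t^3 = 5^3 = 125
Step 3: Compute L^3 = 341^3 = 39651821
Step 4: k = 170000 * 9 * 125 / (4 * 39651821)
k = 1.2058 uN/um


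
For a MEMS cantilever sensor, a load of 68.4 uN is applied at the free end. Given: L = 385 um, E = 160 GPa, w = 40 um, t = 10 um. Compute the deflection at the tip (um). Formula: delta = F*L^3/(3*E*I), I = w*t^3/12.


Step 1: Calculate the second moment of area.
I = w * t^3 / 12 = 40 * 10^3 / 12 = 3333.3333 um^4
Step 2: Convert E to consistent units (1 GPa = 1000 uN/um^2).
E = 160 GPa = 160000 uN/um^2
Step 3: Calculate tip deflection.
delta = F * L^3 / (3 * E * I)
delta = 68.4 * 385^3 / (3 * 160000 * 3333.3333)
delta = 2.4396 um


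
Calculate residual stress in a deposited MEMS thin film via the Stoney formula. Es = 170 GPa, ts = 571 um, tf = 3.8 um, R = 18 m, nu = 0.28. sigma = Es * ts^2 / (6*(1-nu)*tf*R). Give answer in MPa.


Step 1: Compute numerator: Es * ts^2 = 170 * 571^2 = 55426970 (GPa*um^2)
Step 2: Compute denominator (R in um): 6*(1-nu)*tf*R = 6*0.72*3.8*18e6 = 295488000.0 (um^2)
Step 3: sigma (GPa) = 55426970 / 295488000.0 = 1.87578e-01 GPa
Step 4: Convert to MPa (x1000): sigma = 187.6 MPa


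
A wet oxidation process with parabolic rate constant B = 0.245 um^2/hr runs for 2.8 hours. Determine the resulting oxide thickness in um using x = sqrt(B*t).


Step 1: Compute B*t = 0.245 * 2.8 = 0.686
Step 2: x = sqrt(0.686)
x = 0.828 um


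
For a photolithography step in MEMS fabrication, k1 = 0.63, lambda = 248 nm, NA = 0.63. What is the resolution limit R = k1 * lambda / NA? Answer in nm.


Step 1: Identify values: k1 = 0.63, lambda = 248 nm, NA = 0.63
Step 2: R = k1 * lambda / NA
R = 0.63 * 248 / 0.63
R = 248.0 nm


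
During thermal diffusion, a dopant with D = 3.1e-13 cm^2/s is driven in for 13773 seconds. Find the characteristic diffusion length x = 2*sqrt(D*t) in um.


Step 1: Compute D*t = 3.1e-13 * 13773 = 4.26963e-09 cm^2
Step 2: sqrt(D*t) = 6.53424e-05 cm
Step 3: x = 2 * 6.53424e-05 cm = 1.306848e-04 cm
Step 4: Convert to um (1 cm = 1e4 um): x = 1.307 um


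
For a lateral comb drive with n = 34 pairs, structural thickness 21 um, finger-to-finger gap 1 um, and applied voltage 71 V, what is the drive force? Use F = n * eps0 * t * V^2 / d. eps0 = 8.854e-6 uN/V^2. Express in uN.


Step 1: Parameters: n=34, eps0=8.854e-6 uN/V^2, t=21 um, V=71 V, d=1 um
Step 2: V^2 = 5041
Step 3: F = 34 * 8.854e-6 * 21 * 5041 / 1
F = 31.868 uN


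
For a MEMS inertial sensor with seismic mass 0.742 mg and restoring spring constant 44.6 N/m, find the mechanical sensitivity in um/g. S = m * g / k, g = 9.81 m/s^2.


Step 1: Convert mass: m = 0.742 mg = 7.42e-07 kg
Step 2: S = m * g / k = 7.42e-07 * 9.81 / 44.6
Step 3: S = 1.63e-07 m/g
Step 4: Convert to um/g: S = 0.163 um/g


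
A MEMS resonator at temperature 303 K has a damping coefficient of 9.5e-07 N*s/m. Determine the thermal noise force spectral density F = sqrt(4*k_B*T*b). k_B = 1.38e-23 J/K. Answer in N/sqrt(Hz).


Step 1: Compute 4 * k_B * T * b
= 4 * 1.38e-23 * 303 * 9.5e-07
= 1.5889e-26 N^2/Hz
Step 2: F_noise = sqrt(1.5889e-26)
F_noise = 1.26e-13 N/sqrt(Hz)


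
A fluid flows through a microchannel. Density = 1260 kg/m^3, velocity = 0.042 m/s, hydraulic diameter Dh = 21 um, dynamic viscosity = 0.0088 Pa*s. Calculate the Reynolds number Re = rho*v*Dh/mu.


Step 1: Convert Dh to meters: Dh = 21e-6 m
Step 2: Re = rho * v * Dh / mu
Re = 1260 * 0.042 * 21e-6 / 0.0088
Re = 0.126


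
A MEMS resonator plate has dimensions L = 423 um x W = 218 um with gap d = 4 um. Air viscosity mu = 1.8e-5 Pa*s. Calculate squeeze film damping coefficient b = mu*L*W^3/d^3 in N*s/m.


Step 1: Convert to SI.
L = 423e-6 m, W = 218e-6 m, d = 4e-6 m
Step 2: W^3 = (218e-6)^3 = 1.04e-11 m^3
Step 3: d^3 = (4e-6)^3 = 6.40e-17 m^3
Step 4: b = 1.8e-5 * 423e-6 * 1.04e-11 / 6.40e-17
b = 1.23e-03 N*s/m


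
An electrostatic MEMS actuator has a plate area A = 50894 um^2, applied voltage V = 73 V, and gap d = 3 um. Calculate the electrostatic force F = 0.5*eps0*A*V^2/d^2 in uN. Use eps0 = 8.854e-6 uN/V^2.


Step 1: Identify parameters.
eps0 = 8.854e-6 uN/V^2, A = 50894 um^2, V = 73 V, d = 3 um
Step 2: Compute V^2 = 73^2 = 5329
Step 3: Compute d^2 = 3^2 = 9
Step 4: F = 0.5 * 8.854e-6 * 50894 * 5329 / 9
F = 133.407 uN


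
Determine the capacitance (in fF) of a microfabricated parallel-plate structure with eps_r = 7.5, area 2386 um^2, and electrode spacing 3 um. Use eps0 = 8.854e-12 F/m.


Step 1: Convert area to m^2: A = 2386e-12 m^2
Step 2: Convert gap to m: d = 3e-6 m
Step 3: C = eps0 * eps_r * A / d
C = 8.854e-12 * 7.5 * 2386e-12 / 3e-6
Step 4: Convert to fF (multiply by 1e15).
C = 52.81 fF


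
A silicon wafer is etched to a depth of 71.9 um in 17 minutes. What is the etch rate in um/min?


Step 1: Etch rate = depth / time
Step 2: rate = 71.9 / 17
rate = 4.229 um/min


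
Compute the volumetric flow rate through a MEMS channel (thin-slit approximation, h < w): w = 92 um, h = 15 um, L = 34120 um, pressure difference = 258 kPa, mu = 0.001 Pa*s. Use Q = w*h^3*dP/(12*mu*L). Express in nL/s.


Step 1: Convert all dimensions to SI (meters).
w = 92e-6 m, h = 15e-6 m, L = 34120e-6 m, dP = 258e3 Pa
Step 2: Q = w * h^3 * dP / (12 * mu * L)
Q = 92e-6 * (15e-6)^3 * 258e3 / (12 * 0.001 * 34120e-6) = 1.9565504e-10 m^3/s
Step 3: Convert Q from m^3/s to nL/s (1 m^3 = 1e12 nL, so multiply by 1e12).
Q = 195.655 nL/s


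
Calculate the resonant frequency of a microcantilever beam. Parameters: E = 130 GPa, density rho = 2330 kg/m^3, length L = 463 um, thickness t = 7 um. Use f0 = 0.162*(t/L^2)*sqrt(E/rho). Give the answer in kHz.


Step 1: Convert units to SI.
t_SI = 7e-6 m, L_SI = 463e-6 m
Step 2: Calculate sqrt(E/rho).
sqrt(130e9 / 2330) = 7469.54 m/s
Step 3: Compute f0.
f0 = 0.162 * 7e-6 / (463e-6)^2 * 7469.54 = 39513.4 Hz = 39.51 kHz


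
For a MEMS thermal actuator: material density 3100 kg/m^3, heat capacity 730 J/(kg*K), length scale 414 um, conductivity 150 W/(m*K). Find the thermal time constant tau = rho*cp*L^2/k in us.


Step 1: Convert L to m: L = 414e-6 m
Step 2: L^2 = (414e-6)^2 = 1.71396e-07 m^2
Step 3: tau = 3100 * 730 * 1.71396e-07 / 150 = 2.58579432e-03 s
Step 4: Convert to microseconds (multiply by 1e6).
tau = 2585.794 us


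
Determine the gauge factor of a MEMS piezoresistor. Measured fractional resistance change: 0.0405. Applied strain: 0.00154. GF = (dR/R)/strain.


Step 1: Identify values.
dR/R = 0.0405, strain = 0.00154
Step 2: GF = (dR/R) / strain = 0.0405 / 0.00154
GF = 26.3


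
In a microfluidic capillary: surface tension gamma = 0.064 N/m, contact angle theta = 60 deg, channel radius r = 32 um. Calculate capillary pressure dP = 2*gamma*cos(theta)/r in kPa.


Step 1: cos(60 deg) = 0.5
Step 2: Convert r to m: r = 32e-6 m
Step 3: dP = 2 * 0.064 * 0.5 / 32e-6 = 2000.0 Pa
Step 4: Convert Pa to kPa (divide by 1000).
dP = 2.0 kPa


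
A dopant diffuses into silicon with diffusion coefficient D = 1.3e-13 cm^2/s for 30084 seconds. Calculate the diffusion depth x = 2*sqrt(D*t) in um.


Step 1: Compute D*t = 1.3e-13 * 30084 = 3.91092e-09 cm^2
Step 2: sqrt(D*t) = 6.25373e-05 cm
Step 3: x = 2 * 6.25373e-05 cm = 1.250746e-04 cm
Step 4: Convert to um (1 cm = 1e4 um): x = 1.251 um


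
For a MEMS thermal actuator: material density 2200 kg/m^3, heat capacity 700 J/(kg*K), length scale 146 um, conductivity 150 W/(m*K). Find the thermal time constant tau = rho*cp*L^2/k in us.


Step 1: Convert L to m: L = 146e-6 m
Step 2: L^2 = (146e-6)^2 = 2.1316e-08 m^2
Step 3: tau = 2200 * 700 * 2.1316e-08 / 150 = 2.1884427e-04 s
Step 4: Convert to microseconds (multiply by 1e6).
tau = 218.844 us


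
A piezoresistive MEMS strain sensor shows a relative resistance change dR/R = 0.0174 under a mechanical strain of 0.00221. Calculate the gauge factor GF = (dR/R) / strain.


Step 1: Identify values.
dR/R = 0.0174, strain = 0.00221
Step 2: GF = (dR/R) / strain = 0.0174 / 0.00221
GF = 7.9


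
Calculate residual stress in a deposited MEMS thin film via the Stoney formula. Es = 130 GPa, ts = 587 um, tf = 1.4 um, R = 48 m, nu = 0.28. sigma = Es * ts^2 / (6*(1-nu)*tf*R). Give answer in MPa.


Step 1: Compute numerator: Es * ts^2 = 130 * 587^2 = 44793970 (GPa*um^2)
Step 2: Compute denominator (R in um): 6*(1-nu)*tf*R = 6*0.72*1.4*48e6 = 290304000.0 (um^2)
Step 3: sigma (GPa) = 44793970 / 290304000.0 = 1.543e-01 GPa
Step 4: Convert to MPa (x1000): sigma = 154.3 MPa


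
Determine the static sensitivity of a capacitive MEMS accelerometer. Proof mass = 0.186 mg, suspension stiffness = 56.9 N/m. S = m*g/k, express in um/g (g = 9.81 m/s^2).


Step 1: Convert mass: m = 0.186 mg = 1.86e-07 kg
Step 2: S = m * g / k = 1.86e-07 * 9.81 / 56.9
Step 3: S = 3.21e-08 m/g
Step 4: Convert to um/g: S = 0.032 um/g


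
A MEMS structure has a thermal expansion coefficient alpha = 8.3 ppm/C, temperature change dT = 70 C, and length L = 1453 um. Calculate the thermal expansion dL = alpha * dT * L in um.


Step 1: Convert CTE: alpha = 8.3 ppm/C = 8.3e-6 /C
Step 2: dL = 8.3e-6 * 70 * 1453
dL = 0.8442 um


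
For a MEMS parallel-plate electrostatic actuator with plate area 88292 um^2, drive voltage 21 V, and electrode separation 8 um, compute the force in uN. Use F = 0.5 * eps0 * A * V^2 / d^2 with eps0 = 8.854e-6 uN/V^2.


Step 1: Identify parameters.
eps0 = 8.854e-6 uN/V^2, A = 88292 um^2, V = 21 V, d = 8 um
Step 2: Compute V^2 = 21^2 = 441
Step 3: Compute d^2 = 8^2 = 64
Step 4: F = 0.5 * 8.854e-6 * 88292 * 441 / 64
F = 2.693 uN


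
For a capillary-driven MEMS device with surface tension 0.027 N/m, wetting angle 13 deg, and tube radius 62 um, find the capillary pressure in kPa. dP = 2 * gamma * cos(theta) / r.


Step 1: cos(13 deg) = 0.9744
Step 2: Convert r to m: r = 62e-6 m
Step 3: dP = 2 * 0.027 * 0.9744 / 62e-6 = 848.7 Pa
Step 4: Convert Pa to kPa (divide by 1000).
dP = 0.85 kPa


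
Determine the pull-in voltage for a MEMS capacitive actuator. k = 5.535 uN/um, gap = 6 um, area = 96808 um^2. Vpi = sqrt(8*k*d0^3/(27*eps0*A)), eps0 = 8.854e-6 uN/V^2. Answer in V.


Step 1: Compute numerator: 8 * k * d0^3 = 8 * 5.535 * 6^3 = 9564.48
Step 2: Compute denominator: 27 * eps0 * A = 27 * 8.854e-6 * 96808 = 23.142727
Step 3: Vpi = sqrt(9564.48 / 23.142727)
Vpi = 20.33 V


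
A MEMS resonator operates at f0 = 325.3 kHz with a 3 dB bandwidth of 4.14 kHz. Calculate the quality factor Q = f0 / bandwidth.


Step 1: Q = f0 / bandwidth
Step 2: Q = 325.3 / 4.14
Q = 78.6


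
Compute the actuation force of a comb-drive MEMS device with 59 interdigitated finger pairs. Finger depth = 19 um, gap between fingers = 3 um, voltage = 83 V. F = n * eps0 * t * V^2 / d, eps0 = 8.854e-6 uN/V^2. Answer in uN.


Step 1: Parameters: n=59, eps0=8.854e-6 uN/V^2, t=19 um, V=83 V, d=3 um
Step 2: V^2 = 6889
Step 3: F = 59 * 8.854e-6 * 19 * 6889 / 3
F = 22.792 uN


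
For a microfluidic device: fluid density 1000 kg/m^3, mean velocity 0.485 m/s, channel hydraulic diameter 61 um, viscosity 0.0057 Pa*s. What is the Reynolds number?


Step 1: Convert Dh to meters: Dh = 61e-6 m
Step 2: Re = rho * v * Dh / mu
Re = 1000 * 0.485 * 61e-6 / 0.0057
Re = 5.19


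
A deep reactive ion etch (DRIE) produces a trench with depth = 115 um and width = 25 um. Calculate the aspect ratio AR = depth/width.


Step 1: AR = depth / width
Step 2: AR = 115 / 25
AR = 4.6


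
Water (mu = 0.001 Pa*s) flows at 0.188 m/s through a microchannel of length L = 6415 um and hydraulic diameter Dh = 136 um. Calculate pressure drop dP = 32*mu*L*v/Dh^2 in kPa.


Step 1: Convert to SI: L = 6415e-6 m, Dh = 136e-6 m
Step 2: dP = 32 * 0.001 * 6415e-6 * 0.188 / (136e-6)^2
Step 3: dP = 2086.54 Pa
Step 4: Convert to kPa: dP = 2.09 kPa


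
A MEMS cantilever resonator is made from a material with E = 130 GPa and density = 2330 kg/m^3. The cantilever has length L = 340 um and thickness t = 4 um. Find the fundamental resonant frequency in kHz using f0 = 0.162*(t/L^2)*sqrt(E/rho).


Step 1: Convert units to SI.
t_SI = 4e-6 m, L_SI = 340e-6 m
Step 2: Calculate sqrt(E/rho).
sqrt(130e9 / 2330) = 7469.54 m/s
Step 3: Compute f0.
f0 = 0.162 * 4e-6 / (340e-6)^2 * 7469.54 = 41870.8 Hz = 41.87 kHz


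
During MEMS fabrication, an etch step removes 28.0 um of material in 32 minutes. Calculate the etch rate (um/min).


Step 1: Etch rate = depth / time
Step 2: rate = 28.0 / 32
rate = 0.875 um/min


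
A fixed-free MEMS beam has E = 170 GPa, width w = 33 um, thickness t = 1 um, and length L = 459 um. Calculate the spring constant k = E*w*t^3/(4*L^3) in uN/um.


Step 1: Convert E to consistent units (1 GPa = 1000 uN/um^2).
E = 170 GPa = 170000 uN/um^2
Step 2: Compute t^3 = 1^3 = 1
Step 3: Compute L^3 = 459^3 = 96702579
Step 4: k = 170000 * 33 * 1 / (4 * 96702579)
k = 0.0145 uN/um


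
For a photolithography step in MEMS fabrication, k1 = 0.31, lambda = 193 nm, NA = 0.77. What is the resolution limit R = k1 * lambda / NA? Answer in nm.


Step 1: Identify values: k1 = 0.31, lambda = 193 nm, NA = 0.77
Step 2: R = k1 * lambda / NA
R = 0.31 * 193 / 0.77
R = 77.7 nm


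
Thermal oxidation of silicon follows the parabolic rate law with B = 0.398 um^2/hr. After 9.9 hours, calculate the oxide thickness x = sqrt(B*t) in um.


Step 1: Compute B*t = 0.398 * 9.9 = 3.9402
Step 2: x = sqrt(3.9402)
x = 1.985 um


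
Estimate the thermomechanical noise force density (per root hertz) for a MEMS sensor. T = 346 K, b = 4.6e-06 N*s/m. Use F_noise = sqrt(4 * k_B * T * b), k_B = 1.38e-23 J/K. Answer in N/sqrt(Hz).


Step 1: Compute 4 * k_B * T * b
= 4 * 1.38e-23 * 346 * 4.6e-06
= 8.7856e-26 N^2/Hz
Step 2: F_noise = sqrt(8.7856e-26)
F_noise = 2.96e-13 N/sqrt(Hz)


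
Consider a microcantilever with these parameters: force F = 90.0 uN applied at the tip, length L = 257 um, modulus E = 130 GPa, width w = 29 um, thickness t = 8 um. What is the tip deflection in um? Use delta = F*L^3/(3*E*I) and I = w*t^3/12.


Step 1: Calculate the second moment of area.
I = w * t^3 / 12 = 29 * 8^3 / 12 = 1237.3333 um^4
Step 2: Convert E to consistent units (1 GPa = 1000 uN/um^2).
E = 130 GPa = 130000 uN/um^2
Step 3: Calculate tip deflection.
delta = F * L^3 / (3 * E * I)
delta = 90.0 * 257^3 / (3 * 130000 * 1237.3333)
delta = 3.1659 um


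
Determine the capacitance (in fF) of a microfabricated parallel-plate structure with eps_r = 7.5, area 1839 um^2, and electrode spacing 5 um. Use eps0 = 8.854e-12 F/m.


Step 1: Convert area to m^2: A = 1839e-12 m^2
Step 2: Convert gap to m: d = 5e-6 m
Step 3: C = eps0 * eps_r * A / d
C = 8.854e-12 * 7.5 * 1839e-12 / 5e-6
Step 4: Convert to fF (multiply by 1e15).
C = 24.42 fF


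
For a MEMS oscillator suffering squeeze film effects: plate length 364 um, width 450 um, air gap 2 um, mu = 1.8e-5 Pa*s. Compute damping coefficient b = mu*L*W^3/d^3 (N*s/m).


Step 1: Convert to SI.
L = 364e-6 m, W = 450e-6 m, d = 2e-6 m
Step 2: W^3 = (450e-6)^3 = 9.11e-11 m^3
Step 3: d^3 = (2e-6)^3 = 8.00e-18 m^3
Step 4: b = 1.8e-5 * 364e-6 * 9.11e-11 / 8.00e-18
b = 7.46e-02 N*s/m


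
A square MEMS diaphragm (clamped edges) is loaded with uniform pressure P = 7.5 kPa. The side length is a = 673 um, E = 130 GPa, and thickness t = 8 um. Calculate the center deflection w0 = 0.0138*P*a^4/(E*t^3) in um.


Step 1: Convert pressure to compatible units (E is in GPa, so P in GPa).
P = 7.5 kPa = 7.5e-6 GPa
Step 2: Compute numerator: 0.0138 * P * a^4.
a^4 = 673^4 = 205144679041
numerator = 0.0138 * 7.5e-6 * 205144679041 = 2.1232e+04
Step 3: Compute denominator: E * t^3 = 130 * 8^3 = 66560
Step 4: w0 = numerator / denominator = 2.1232e+04 / 66560 = 0.319 um


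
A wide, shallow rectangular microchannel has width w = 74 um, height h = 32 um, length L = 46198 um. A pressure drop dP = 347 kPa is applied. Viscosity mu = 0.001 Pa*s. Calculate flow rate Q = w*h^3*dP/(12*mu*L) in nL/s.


Step 1: Convert all dimensions to SI (meters).
w = 74e-6 m, h = 32e-6 m, L = 46198e-6 m, dP = 347e3 Pa
Step 2: Q = w * h^3 * dP / (12 * mu * L)
Q = 74e-6 * (32e-6)^3 * 347e3 / (12 * 0.001 * 46198e-6) = 1.5177726e-09 m^3/s
Step 3: Convert Q from m^3/s to nL/s (1 m^3 = 1e12 nL, so multiply by 1e12).
Q = 1517.773 nL/s


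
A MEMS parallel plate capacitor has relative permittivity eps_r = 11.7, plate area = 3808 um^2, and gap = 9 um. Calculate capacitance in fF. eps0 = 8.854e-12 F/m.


Step 1: Convert area to m^2: A = 3808e-12 m^2
Step 2: Convert gap to m: d = 9e-6 m
Step 3: C = eps0 * eps_r * A / d
C = 8.854e-12 * 11.7 * 3808e-12 / 9e-6
Step 4: Convert to fF (multiply by 1e15).
C = 43.83 fF


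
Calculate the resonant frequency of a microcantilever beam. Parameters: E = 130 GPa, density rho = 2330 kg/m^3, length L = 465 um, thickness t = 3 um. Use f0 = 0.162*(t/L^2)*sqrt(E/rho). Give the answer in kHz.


Step 1: Convert units to SI.
t_SI = 3e-6 m, L_SI = 465e-6 m
Step 2: Calculate sqrt(E/rho).
sqrt(130e9 / 2330) = 7469.54 m/s
Step 3: Compute f0.
f0 = 0.162 * 3e-6 / (465e-6)^2 * 7469.54 = 16789.0 Hz = 16.79 kHz


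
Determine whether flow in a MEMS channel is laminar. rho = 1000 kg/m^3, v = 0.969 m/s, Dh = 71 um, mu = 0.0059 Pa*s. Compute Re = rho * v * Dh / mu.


Step 1: Convert Dh to meters: Dh = 71e-6 m
Step 2: Re = rho * v * Dh / mu
Re = 1000 * 0.969 * 71e-6 / 0.0059
Re = 11.661
Since Re = 11.661 is below ~2300, the flow is laminar.


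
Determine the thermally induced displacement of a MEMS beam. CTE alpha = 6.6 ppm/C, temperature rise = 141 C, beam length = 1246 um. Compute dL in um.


Step 1: Convert CTE: alpha = 6.6 ppm/C = 6.6e-6 /C
Step 2: dL = 6.6e-6 * 141 * 1246
dL = 1.1595 um


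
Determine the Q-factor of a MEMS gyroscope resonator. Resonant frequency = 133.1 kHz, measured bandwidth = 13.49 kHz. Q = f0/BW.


Step 1: Q = f0 / bandwidth
Step 2: Q = 133.1 / 13.49
Q = 9.9


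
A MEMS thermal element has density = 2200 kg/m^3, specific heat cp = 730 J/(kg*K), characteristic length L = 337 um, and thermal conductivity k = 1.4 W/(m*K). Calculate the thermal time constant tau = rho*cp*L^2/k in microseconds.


Step 1: Convert L to m: L = 337e-6 m
Step 2: L^2 = (337e-6)^2 = 1.13569e-07 m^2
Step 3: tau = 2200 * 730 * 1.13569e-07 / 1.4 = 1.3027986714e-01 s
Step 4: Convert to microseconds (multiply by 1e6).
tau = 130279.867 us


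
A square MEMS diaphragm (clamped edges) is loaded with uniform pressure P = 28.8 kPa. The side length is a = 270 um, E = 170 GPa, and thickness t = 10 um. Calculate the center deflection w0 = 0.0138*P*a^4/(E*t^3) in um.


Step 1: Convert pressure to compatible units (E is in GPa, so P in GPa).
P = 28.8 kPa = 28.8e-6 GPa
Step 2: Compute numerator: 0.0138 * P * a^4.
a^4 = 270^4 = 5314410000
numerator = 0.0138 * 28.8e-6 * 5314410000 = 2.1122e+03
Step 3: Compute denominator: E * t^3 = 170 * 10^3 = 170000
Step 4: w0 = numerator / denominator = 2.1122e+03 / 170000 = 0.0124 um


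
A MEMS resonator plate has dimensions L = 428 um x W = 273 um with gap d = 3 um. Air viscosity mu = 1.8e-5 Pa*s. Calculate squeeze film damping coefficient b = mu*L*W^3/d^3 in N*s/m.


Step 1: Convert to SI.
L = 428e-6 m, W = 273e-6 m, d = 3e-6 m
Step 2: W^3 = (273e-6)^3 = 2.03e-11 m^3
Step 3: d^3 = (3e-6)^3 = 2.70e-17 m^3
Step 4: b = 1.8e-5 * 428e-6 * 2.03e-11 / 2.70e-17
b = 5.81e-03 N*s/m


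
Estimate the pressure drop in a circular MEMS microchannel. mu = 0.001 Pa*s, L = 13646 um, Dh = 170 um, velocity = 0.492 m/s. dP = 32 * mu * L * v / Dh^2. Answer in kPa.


Step 1: Convert to SI: L = 13646e-6 m, Dh = 170e-6 m
Step 2: dP = 32 * 0.001 * 13646e-6 * 0.492 / (170e-6)^2
Step 3: dP = 7434.00 Pa
Step 4: Convert to kPa: dP = 7.43 kPa


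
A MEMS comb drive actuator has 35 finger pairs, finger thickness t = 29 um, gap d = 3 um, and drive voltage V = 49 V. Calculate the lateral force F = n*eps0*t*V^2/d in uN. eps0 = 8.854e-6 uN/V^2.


Step 1: Parameters: n=35, eps0=8.854e-6 uN/V^2, t=29 um, V=49 V, d=3 um
Step 2: V^2 = 2401
Step 3: F = 35 * 8.854e-6 * 29 * 2401 / 3
F = 7.192 uN


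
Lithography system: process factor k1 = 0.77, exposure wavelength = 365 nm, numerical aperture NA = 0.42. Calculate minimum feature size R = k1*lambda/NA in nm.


Step 1: Identify values: k1 = 0.77, lambda = 365 nm, NA = 0.42
Step 2: R = k1 * lambda / NA
R = 0.77 * 365 / 0.42
R = 669.2 nm


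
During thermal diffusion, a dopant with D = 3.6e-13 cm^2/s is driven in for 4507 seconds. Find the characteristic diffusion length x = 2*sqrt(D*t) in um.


Step 1: Compute D*t = 3.6e-13 * 4507 = 1.62252e-09 cm^2
Step 2: sqrt(D*t) = 4.0281e-05 cm
Step 3: x = 2 * 4.0281e-05 cm = 8.0562e-05 cm
Step 4: Convert to um (1 cm = 1e4 um): x = 0.806 um


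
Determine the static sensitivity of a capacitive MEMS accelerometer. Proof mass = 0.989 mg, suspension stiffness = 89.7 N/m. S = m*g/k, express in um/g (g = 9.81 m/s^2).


Step 1: Convert mass: m = 0.989 mg = 9.89e-07 kg
Step 2: S = m * g / k = 9.89e-07 * 9.81 / 89.7
Step 3: S = 1.08e-07 m/g
Step 4: Convert to um/g: S = 0.108 um/g


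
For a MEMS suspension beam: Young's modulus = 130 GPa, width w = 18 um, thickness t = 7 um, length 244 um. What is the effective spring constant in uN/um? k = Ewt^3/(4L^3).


Step 1: Convert E to consistent units (1 GPa = 1000 uN/um^2).
E = 130 GPa = 130000 uN/um^2
Step 2: Compute t^3 = 7^3 = 343
Step 3: Compute L^3 = 244^3 = 14526784
Step 4: k = 130000 * 18 * 343 / (4 * 14526784)
k = 13.8128 uN/um


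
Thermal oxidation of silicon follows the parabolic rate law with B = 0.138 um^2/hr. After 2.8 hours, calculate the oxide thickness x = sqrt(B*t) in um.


Step 1: Compute B*t = 0.138 * 2.8 = 0.3864
Step 2: x = sqrt(0.3864)
x = 0.622 um


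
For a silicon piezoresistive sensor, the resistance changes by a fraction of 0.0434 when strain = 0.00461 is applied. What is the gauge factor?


Step 1: Identify values.
dR/R = 0.0434, strain = 0.00461
Step 2: GF = (dR/R) / strain = 0.0434 / 0.00461
GF = 9.4


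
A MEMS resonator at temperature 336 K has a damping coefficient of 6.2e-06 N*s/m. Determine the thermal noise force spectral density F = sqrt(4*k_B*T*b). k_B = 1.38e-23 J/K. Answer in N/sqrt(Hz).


Step 1: Compute 4 * k_B * T * b
= 4 * 1.38e-23 * 336 * 6.2e-06
= 1.1499e-25 N^2/Hz
Step 2: F_noise = sqrt(1.1499e-25)
F_noise = 3.39e-13 N/sqrt(Hz)


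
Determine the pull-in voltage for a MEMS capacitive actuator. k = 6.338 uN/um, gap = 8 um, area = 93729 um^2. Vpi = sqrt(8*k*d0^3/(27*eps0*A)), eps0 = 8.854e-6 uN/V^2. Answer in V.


Step 1: Compute numerator: 8 * k * d0^3 = 8 * 6.338 * 8^3 = 25960.448
Step 2: Compute denominator: 27 * eps0 * A = 27 * 8.854e-6 * 93729 = 22.406667
Step 3: Vpi = sqrt(25960.448 / 22.406667)
Vpi = 34.04 V


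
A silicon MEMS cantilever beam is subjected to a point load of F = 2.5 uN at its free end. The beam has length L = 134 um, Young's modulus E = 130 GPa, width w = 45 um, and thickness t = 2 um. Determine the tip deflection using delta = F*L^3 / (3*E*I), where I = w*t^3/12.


Step 1: Calculate the second moment of area.
I = w * t^3 / 12 = 45 * 2^3 / 12 = 30.0 um^4
Step 2: Convert E to consistent units (1 GPa = 1000 uN/um^2).
E = 130 GPa = 130000 uN/um^2
Step 3: Calculate tip deflection.
delta = F * L^3 / (3 * E * I)
delta = 2.5 * 134^3 / (3 * 130000 * 30.0)
delta = 0.5141 um


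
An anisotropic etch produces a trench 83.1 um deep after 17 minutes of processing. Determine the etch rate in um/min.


Step 1: Etch rate = depth / time
Step 2: rate = 83.1 / 17
rate = 4.888 um/min


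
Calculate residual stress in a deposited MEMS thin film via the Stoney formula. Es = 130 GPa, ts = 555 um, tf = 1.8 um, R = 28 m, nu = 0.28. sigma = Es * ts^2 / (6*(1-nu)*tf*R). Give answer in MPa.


Step 1: Compute numerator: Es * ts^2 = 130 * 555^2 = 40043250 (GPa*um^2)
Step 2: Compute denominator (R in um): 6*(1-nu)*tf*R = 6*0.72*1.8*28e6 = 217728000.0 (um^2)
Step 3: sigma (GPa) = 40043250 / 217728000.0 = 1.83914e-01 GPa
Step 4: Convert to MPa (x1000): sigma = 183.9 MPa


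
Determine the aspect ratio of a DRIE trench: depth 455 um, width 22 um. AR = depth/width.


Step 1: AR = depth / width
Step 2: AR = 455 / 22
AR = 20.7


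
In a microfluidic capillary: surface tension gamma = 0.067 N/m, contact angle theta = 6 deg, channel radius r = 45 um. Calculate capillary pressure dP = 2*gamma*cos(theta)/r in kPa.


Step 1: cos(6 deg) = 0.9945
Step 2: Convert r to m: r = 45e-6 m
Step 3: dP = 2 * 0.067 * 0.9945 / 45e-6 = 2961.4 Pa
Step 4: Convert Pa to kPa (divide by 1000).
dP = 2.96 kPa


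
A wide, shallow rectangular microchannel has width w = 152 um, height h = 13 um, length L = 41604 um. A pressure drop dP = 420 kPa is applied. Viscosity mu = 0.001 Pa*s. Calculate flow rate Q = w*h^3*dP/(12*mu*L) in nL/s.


Step 1: Convert all dimensions to SI (meters).
w = 152e-6 m, h = 13e-6 m, L = 41604e-6 m, dP = 420e3 Pa
Step 2: Q = w * h^3 * dP / (12 * mu * L)
Q = 152e-6 * (13e-6)^3 * 420e3 / (12 * 0.001 * 41604e-6) = 2.8093549e-10 m^3/s
Step 3: Convert Q from m^3/s to nL/s (1 m^3 = 1e12 nL, so multiply by 1e12).
Q = 280.935 nL/s
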